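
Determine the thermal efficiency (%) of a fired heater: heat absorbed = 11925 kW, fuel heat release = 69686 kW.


Furnace efficiency = Q_absorbed / Q_fuel * 100
= 11925 / 69686 * 100 = 17.11

17.11 %


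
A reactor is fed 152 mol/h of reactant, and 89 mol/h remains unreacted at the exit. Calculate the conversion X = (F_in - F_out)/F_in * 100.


X = (F_in - F_out) / F_in * 100
Moles reacted = 152 - 89 = 63
X = 63 / 152 * 100
= 0.4145 * 100
= 41.45 %

41.45 %


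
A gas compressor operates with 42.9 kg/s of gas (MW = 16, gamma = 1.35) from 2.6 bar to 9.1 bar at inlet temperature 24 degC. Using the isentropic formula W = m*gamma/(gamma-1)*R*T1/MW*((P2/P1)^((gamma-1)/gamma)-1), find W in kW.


Isentropic work: W = m*(gamma/(gamma-1))*(R*T1/MW)*((P2/P1)^((gamma-1)/gamma) - 1)
T1 = 24 + 273.15 = 297.15 K
Pressure ratio = 9.1 / 2.6 = 3.5
Exponent = (1.35 - 1)/1.35 = 0.259259
(P2/P1)^exp - 1 = 3.5^0.259259 - 1 = 0.38374
W = 42.9 * 1.35 / 0.35 * 8.314 * 297.15 / 16 * 0.38374 = 9805

9805 kW


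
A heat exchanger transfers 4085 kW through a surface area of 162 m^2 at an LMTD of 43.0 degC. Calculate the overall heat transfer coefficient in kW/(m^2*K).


From Q = U*A*LMTD, U = Q / (A * LMTD)
U = 4085 / (162 * 43.0) = 4085 / 6966 = 0.5864

0.5864 kW/(m^2*K)


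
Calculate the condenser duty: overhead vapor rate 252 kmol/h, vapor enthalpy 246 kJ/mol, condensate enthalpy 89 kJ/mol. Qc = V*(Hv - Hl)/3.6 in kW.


Qc = 252 * (246 - 89) / 3.6 = 252 * 157 / 3.6 = 10990

10990 kW


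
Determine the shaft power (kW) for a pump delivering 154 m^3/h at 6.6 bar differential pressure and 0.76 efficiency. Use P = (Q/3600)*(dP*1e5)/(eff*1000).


Q = 154 / 3600 = 0.0427778 m^3/s
P = 0.0427778 * (6.6 * 1e5) / 0.76 / 1000 = 37.15

37.15 kW


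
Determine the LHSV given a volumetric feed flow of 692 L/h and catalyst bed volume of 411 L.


LHSV = volumetric feed rate / catalyst volume
= 692 L/h / 411 L
= 1.684 h^-1

1.684 h^-1


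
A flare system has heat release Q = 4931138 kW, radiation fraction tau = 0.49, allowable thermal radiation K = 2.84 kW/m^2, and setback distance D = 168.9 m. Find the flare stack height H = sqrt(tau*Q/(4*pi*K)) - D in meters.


tau*Q/(4*pi*K) = 0.49 * 4931138 / (4 * pi * 2.84) = 67704.1
sqrt(67704.1) = 260.2
H = 260.2 - 168.9 = 91.30

91.30 m


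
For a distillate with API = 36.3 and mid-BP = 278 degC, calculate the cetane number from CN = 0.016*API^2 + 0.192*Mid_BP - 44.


CN = 0.016 * 36.3^2 + 0.192 * 278 - 44
CN = 21.08304 + 53.376 - 44 = 30.45904

30.45904


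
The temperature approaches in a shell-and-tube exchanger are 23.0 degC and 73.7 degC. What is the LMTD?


LMTD = (dT1 - dT2) / ln(dT1/dT2)
= (23.0 - 73.7) / ln(23.0 / 73.7) = -50.7 / -1.16451 = 43.54

43.54 degC


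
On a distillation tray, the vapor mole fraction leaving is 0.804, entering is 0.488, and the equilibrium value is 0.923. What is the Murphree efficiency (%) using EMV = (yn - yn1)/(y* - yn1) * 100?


Murphree vapor efficiency: EMV = (y_n - y_(n-1)) / (y*_n - y_(n-1)) * 100
EMV = (0.804 - 0.488) / (0.923 - 0.488) * 100 = 0.316 / 0.435 * 100 = 72.64

72.64 %


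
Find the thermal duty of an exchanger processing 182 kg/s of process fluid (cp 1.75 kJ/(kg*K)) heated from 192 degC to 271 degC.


Q = m_dot * cp * delta_T
delta_T = 271 - 192 = 79 K
Q = 182 * 1.75 * 79
= 318.5 * 79
= 25161.5 kW

25161.5 kW


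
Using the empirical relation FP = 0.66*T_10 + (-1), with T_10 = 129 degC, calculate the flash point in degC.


FP = 0.66 * 129 + (-1) = 84.14

84.14 degC


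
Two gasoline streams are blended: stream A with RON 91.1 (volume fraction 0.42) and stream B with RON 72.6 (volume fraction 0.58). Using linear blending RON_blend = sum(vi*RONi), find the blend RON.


Linear blending: RON_blend = sum(vi * RONi)
Contribution 1: 0.42 * 91.1 = 38.262
Contribution 2: 0.58 * 72.6 = 42.108
RON_blend = 38.262 + 42.108 = 80.37

80.37


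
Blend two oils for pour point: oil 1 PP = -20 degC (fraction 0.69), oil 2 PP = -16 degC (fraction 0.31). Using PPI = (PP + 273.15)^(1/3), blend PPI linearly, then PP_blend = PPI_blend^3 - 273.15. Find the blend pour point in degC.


PPI_1 = (-20 + 273.15)^(1/3) = 6.325953
PPI_2 = (-16 + 273.15)^(1/3) = 6.359098
PPI_blend = 0.69 * 6.325953 + 0.31 * 6.359098 = 6.336228
PP_blend = 6.336228^3 - 273.15 = 254.3855 - 273.15 = -18.76

-18.76 degC


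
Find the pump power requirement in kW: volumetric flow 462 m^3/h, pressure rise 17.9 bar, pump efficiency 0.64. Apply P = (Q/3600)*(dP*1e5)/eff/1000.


Q = 462 / 3600 = 0.128333 m^3/s
P = 0.128333 * (17.9 * 1e5) / 0.64 / 1000 = 358.9

358.9 kW


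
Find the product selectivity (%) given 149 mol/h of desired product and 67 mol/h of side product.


Selectivity = desired / (desired + undesired) * 100
Total products = 149 + 67 = 216 mol/h
S = 149 / 216 * 100
= 0.6898 * 100
= 68.98 %

68.98 %


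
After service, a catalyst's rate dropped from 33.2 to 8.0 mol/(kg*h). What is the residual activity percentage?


Activity (%) = (rate_used / rate_fresh) * 100
rate_used = 8.0, rate_fresh = 33.2
= (8.0 / 33.2) * 100
= 0.2410 * 100 = 24.10

24.10 %


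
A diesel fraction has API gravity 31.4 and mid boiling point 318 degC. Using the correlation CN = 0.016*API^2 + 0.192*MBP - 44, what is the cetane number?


CN = 0.016 * 31.4^2 + 0.192 * 318 - 44
CN = 15.77536 + 61.056 - 44 = 32.83136

32.83136


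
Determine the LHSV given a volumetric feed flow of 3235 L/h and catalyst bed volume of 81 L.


LHSV = volumetric feed rate / catalyst volume
= 3235 L/h / 81 L
= 39.94 h^-1

39.94 h^-1


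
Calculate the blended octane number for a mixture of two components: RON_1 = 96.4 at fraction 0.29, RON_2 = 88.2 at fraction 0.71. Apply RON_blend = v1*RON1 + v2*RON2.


Linear blending: RON_blend = sum(vi * RONi)
Contribution 1: 0.29 * 96.4 = 27.956
Contribution 2: 0.71 * 88.2 = 62.622
RON_blend = 27.956 + 62.622 = 90.578

90.578


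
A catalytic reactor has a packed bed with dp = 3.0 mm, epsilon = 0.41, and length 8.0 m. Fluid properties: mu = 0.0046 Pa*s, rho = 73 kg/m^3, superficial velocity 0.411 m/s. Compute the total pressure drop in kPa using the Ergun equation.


dp = 3.0 mm = 0.003 m
Viscous term = 150*0.0046*0.411*(1-0.41)^2 / (0.003^2*0.41^3) = 159148
Inertial term = 1.75*73*0.411^2*(1-0.41) / (0.003*0.41^3) = 61577.7
dP/L = 159148 + 61577.7 = 220726 Pa/m
dP = 220726 * 8.0 / 1000 = 1766 kPa

1766 kPa


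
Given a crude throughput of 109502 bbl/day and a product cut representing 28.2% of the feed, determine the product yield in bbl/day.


Crude throughput = 109502 bbl/day
Fraction yield = 28.2%
yield = throughput * fraction / 100
yield = 109502 * 28.2 / 100 = 30879.564

30879.564 bbl/day


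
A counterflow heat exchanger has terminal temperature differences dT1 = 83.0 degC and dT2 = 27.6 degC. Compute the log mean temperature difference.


LMTD = (dT1 - dT2) / ln(dT1/dT2)
= (83.0 - 27.6) / ln(83.0 / 27.6) = 55.4 / 1.10102 = 50.32

50.32 degC


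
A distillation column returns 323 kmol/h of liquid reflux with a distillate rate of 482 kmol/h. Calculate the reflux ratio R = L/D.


Reflux ratio definition: R = L / D (liquid returned / distillate withdrawn)
L = 323 kmol/h, D = 482 kmol/h
R = 323 / 482 = 0.6701

0.6701


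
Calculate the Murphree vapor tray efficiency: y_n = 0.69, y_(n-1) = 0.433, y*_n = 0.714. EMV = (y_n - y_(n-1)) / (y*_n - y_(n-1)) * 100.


Murphree vapor efficiency: EMV = (y_n - y_(n-1)) / (y*_n - y_(n-1)) * 100
EMV = (0.69 - 0.433) / (0.714 - 0.433) * 100 = 0.257 / 0.281 * 100 = 91.46

91.46 %


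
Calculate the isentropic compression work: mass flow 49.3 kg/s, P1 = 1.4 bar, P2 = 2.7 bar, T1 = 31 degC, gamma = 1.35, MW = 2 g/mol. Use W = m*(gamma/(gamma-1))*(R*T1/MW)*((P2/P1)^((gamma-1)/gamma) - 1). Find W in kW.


Isentropic work: W = m*(gamma/(gamma-1))*(R*T1/MW)*((P2/P1)^((gamma-1)/gamma) - 1)
T1 = 31 + 273.15 = 304.15 K
Pressure ratio = 2.7 / 1.4 = 1.92857
Exponent = (1.35 - 1)/1.35 = 0.259259
(P2/P1)^exp - 1 = 1.92857^0.259259 - 1 = 0.185632
W = 49.3 * 1.35 / 0.35 * 8.314 * 304.15 / 2 * 0.185632 = 44630

44630 kW


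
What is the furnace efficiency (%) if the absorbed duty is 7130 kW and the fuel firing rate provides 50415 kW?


Furnace efficiency = Q_absorbed / Q_fuel * 100
= 7130 / 50415 * 100 = 14.14

14.14 %


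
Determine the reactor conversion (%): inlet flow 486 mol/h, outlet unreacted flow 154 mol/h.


X = (F_in - F_out) / F_in * 100
Moles reacted = 486 - 154 = 332
X = 332 / 486 * 100
= 0.6831 * 100
= 68.31 %

68.31 %


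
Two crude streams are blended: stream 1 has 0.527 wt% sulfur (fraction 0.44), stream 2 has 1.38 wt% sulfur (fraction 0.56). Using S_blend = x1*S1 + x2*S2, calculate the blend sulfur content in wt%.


Linear sulfur blending: S_blend = x1*S1 + x2*S2
Contribution 1: 0.44 * 0.527 = 0.23188 wt%
Contribution 2: 0.56 * 1.38 = 0.7728 wt%
S_blend = 0.23188 + 0.7728 = 1.00468

1.00468 wt%


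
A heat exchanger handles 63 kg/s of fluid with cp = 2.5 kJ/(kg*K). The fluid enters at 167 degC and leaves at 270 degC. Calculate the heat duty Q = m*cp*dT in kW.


Q = m_dot * cp * delta_T
delta_T = 270 - 167 = 103 K
Q = 63 * 2.5 * 103
= 157.5 * 103
= 16222.5 kW

16222.5 kW


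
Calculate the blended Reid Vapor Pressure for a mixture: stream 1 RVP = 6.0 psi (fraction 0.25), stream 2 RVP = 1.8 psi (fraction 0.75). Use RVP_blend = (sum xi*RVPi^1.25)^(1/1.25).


Chevron index: RVP_blend = (sum xi*RVPi^1.25)^(1/1.25)
RVP^1.25 terms: 0.25 * 6.0^1.25 + 0.75 * 1.8^1.25 = 3.91132
RVP_blend = 3.91132^(1/1.25) = 2.978

2.978 psi


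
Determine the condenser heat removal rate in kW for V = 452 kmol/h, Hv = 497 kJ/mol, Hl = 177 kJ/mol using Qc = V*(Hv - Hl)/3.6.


Qc = 452 * (497 - 177) / 3.6 = 452 * 320 / 3.6 = 40180

40180 kW


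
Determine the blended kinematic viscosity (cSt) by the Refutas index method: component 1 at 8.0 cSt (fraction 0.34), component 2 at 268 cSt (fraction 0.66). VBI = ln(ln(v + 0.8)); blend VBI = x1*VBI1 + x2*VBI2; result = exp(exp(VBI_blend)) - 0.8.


Refutas method: VBN_i = 14.534*ln(ln(visc_i + 0.8)) + 10.975, blended linearly by mass fraction; since VBN is linear in VBI_i = ln(ln(visc_i + 0.8)) and the fractions sum to 1, blend VBI directly: visc = exp(exp(VBI_blend)) - 0.8
VBI_1 = ln(ln(8.0 + 0.8)) = 0.776915
VBI_2 = ln(ln(268 + 0.8)) = 1.72169
VBI_blend = 0.34 * 0.776915 + 0.66 * 1.72169 = 1.40047
visc_blend = exp(exp(1.40047)) - 0.8 = 57.01

57.01 cSt


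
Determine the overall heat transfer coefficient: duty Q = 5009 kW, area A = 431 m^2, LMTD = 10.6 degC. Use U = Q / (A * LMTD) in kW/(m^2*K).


From Q = U*A*LMTD, U = Q / (A * LMTD)
U = 5009 / (431 * 10.6) = 5009 / 4568.6 = 1.096

1.096 kW/(m^2*K)


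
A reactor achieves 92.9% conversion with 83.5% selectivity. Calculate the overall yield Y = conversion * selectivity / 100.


Overall yield = conversion (%) * selectivity (%) / 100
Conversion = 92.9%, Selectivity = 83.5%
Y = 92.9 * 83.5 / 100
= 77.5715 %

77.5715 %


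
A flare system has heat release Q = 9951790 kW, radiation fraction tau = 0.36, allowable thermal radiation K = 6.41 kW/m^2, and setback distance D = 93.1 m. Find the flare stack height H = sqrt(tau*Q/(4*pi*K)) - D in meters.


tau*Q/(4*pi*K) = 0.36 * 9951790 / (4 * pi * 6.41) = 44477
sqrt(44477) = 210.896
H = 210.896 - 93.1 = 117.8

117.8 m


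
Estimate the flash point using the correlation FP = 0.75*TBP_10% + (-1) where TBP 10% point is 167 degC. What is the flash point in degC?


FP = 0.75 * 167 + (-1) = 124.25

124.25 degC


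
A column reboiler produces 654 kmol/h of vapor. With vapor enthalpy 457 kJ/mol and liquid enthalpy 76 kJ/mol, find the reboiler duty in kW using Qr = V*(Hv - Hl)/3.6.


Qr = 654 * (457 - 76) / 3.6 = 654 * 381 / 3.6 = 69220

69220 kW


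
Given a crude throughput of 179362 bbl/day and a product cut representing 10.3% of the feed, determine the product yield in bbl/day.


Crude throughput = 179362 bbl/day
Fraction yield = 10.3%
yield = throughput * fraction / 100
yield = 179362 * 10.3 / 100 = 18474.286

18474.286 bbl/day


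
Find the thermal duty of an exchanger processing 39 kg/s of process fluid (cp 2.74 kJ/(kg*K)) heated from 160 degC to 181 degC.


Q = m_dot * cp * delta_T
delta_T = 181 - 160 = 21 K
Q = 39 * 2.74 * 21
= 106.86 * 21
= 2244.06 kW

2244.06 kW


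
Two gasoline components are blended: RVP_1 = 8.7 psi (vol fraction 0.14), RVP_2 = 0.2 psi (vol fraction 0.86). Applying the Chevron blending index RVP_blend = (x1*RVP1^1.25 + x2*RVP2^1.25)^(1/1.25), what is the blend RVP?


Chevron index: RVP_blend = (sum xi*RVPi^1.25)^(1/1.25)
RVP^1.25 terms: 0.14 * 8.7^1.25 + 0.86 * 0.2^1.25 = 2.20686
RVP_blend = 2.20686^(1/1.25) = 1.884

1.884 psi


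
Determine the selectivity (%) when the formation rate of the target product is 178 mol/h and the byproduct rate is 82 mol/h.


Selectivity = desired / (desired + undesired) * 100
Total products = 178 + 82 = 260 mol/h
S = 178 / 260 * 100
= 0.6846 * 100
= 68.46 %

68.46 %


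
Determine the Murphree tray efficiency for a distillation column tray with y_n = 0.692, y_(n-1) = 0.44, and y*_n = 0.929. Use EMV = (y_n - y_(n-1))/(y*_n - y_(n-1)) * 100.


Murphree vapor efficiency: EMV = (y_n - y_(n-1)) / (y*_n - y_(n-1)) * 100
EMV = (0.692 - 0.44) / (0.929 - 0.44) * 100 = 0.252 / 0.489 * 100 = 51.53

51.53 %


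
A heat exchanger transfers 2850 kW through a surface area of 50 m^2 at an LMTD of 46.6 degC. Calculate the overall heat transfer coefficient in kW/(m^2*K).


From Q = U*A*LMTD, U = Q / (A * LMTD)
U = 2850 / (50 * 46.6) = 2850 / 2330 = 1.223

1.223 kW/(m^2*K)


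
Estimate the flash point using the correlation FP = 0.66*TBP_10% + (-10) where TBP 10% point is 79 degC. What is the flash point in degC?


FP = 0.66 * 79 + (-10) = 42.14

42.14 degC


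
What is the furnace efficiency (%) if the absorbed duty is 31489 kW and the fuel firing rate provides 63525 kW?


Furnace efficiency = Q_absorbed / Q_fuel * 100
= 31489 / 63525 * 100 = 49.57

49.57 %


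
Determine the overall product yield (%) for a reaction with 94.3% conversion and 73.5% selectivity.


Overall yield = conversion (%) * selectivity (%) / 100
Conversion = 94.3%, Selectivity = 73.5%
Y = 94.3 * 73.5 / 100
= 69.3105 %

69.3105 %


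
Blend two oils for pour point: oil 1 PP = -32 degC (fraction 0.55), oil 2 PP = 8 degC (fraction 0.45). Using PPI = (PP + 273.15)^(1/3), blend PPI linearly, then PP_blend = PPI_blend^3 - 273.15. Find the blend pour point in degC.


PPI_1 = (-32 + 273.15)^(1/3) = 6.224375
PPI_2 = (8 + 273.15)^(1/3) = 6.551077
PPI_blend = 0.55 * 6.224375 + 0.45 * 6.551077 = 6.371391
PP_blend = 6.371391^3 - 273.15 = 258.6442 - 273.15 = -14.51

-14.51 degC


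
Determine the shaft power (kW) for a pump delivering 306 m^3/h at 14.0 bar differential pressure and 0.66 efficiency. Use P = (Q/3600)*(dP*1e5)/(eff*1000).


Q = 306 / 3600 = 0.085 m^3/s
P = 0.085 * (14.0 * 1e5) / 0.66 / 1000 = 180.3

180.3 kW


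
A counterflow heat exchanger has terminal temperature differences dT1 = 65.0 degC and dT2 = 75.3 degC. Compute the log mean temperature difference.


LMTD = (dT1 - dT2) / ln(dT1/dT2)
= (65.0 - 75.3) / ln(65.0 / 75.3) = -10.3 / -0.147093 = 70.02

70.02 degC


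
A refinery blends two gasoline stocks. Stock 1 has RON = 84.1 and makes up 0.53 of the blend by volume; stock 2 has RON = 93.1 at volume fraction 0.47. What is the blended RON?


Linear blending: RON_blend = sum(vi * RONi)
Contribution 1: 0.53 * 84.1 = 44.573
Contribution 2: 0.47 * 93.1 = 43.757
RON_blend = 44.573 + 43.757 = 88.33

88.33


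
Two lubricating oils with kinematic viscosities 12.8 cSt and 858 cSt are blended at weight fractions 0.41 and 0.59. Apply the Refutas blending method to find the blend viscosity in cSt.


Refutas method: VBN_i = 14.534*ln(ln(visc_i + 0.8)) + 10.975, blended linearly by mass fraction; since VBN is linear in VBI_i = ln(ln(visc_i + 0.8)) and the fractions sum to 1, blend VBI directly: visc = exp(exp(VBI_blend)) - 0.8
VBI_1 = ln(ln(12.8 + 0.8)) = 0.959377
VBI_2 = ln(ln(858 + 0.8)) = 1.91036
VBI_blend = 0.41 * 0.959377 + 0.59 * 1.91036 = 1.52046
visc_blend = exp(exp(1.52046)) - 0.8 = 96.16

96.16 cSt


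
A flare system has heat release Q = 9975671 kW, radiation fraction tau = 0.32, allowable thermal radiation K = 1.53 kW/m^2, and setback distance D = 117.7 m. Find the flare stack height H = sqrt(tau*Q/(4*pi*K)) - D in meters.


tau*Q/(4*pi*K) = 0.32 * 9975671 / (4 * pi * 1.53) = 166032
sqrt(166032) = 407.47
H = 407.47 - 117.7 = 289.8

289.8 m


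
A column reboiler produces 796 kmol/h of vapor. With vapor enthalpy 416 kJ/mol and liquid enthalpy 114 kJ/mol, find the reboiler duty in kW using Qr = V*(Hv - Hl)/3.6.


Qr = 796 * (416 - 114) / 3.6 = 796 * 302 / 3.6 = 66780

66780 kW


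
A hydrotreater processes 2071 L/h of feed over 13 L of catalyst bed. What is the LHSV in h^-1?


LHSV = volumetric feed rate / catalyst volume
= 2071 L/h / 13 L
= 159.3 h^-1

159.3 h^-1


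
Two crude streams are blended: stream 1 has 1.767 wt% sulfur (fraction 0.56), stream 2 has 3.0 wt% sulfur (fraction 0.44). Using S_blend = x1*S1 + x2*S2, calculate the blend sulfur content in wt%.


Linear sulfur blending: S_blend = x1*S1 + x2*S2
Contribution 1: 0.56 * 1.767 = 0.98952 wt%
Contribution 2: 0.44 * 3.0 = 1.32 wt%
S_blend = 0.98952 + 1.32 = 2.30952

2.30952 wt%


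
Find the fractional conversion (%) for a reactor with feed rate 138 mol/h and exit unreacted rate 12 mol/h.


X = (F_in - F_out) / F_in * 100
Moles reacted = 138 - 12 = 126
X = 126 / 138 * 100
= 0.9130 * 100
= 91.30 %

91.30 %


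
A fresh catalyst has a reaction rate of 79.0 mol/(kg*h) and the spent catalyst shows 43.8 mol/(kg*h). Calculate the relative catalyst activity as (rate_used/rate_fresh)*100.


Activity (%) = (rate_used / rate_fresh) * 100
rate_used = 43.8, rate_fresh = 79.0
= (43.8 / 79.0) * 100
= 0.5544 * 100 = 55.44

55.44 %


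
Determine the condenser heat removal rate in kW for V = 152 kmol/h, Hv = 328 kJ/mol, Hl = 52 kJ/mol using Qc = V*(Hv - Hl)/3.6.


Qc = 152 * (328 - 52) / 3.6 = 152 * 276 / 3.6 = 11650

11650 kW


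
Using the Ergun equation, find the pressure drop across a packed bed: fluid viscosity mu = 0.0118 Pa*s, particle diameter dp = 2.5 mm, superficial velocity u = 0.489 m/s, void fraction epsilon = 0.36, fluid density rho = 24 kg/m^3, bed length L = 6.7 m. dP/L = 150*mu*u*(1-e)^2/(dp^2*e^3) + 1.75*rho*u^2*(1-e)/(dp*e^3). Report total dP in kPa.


dp = 2.5 mm = 0.0025 m
Viscous term = 150*0.0118*0.489*(1-0.36)^2 / (0.0025^2*0.36^3) = 1215780
Inertial term = 1.75*24*0.489^2*(1-0.36) / (0.0025*0.36^3) = 55106.1
dP/L = 1215780 + 55106.1 = 1270890 Pa/m
dP = 1270890 * 6.7 / 1000 = 8515 kPa

8515 kPa


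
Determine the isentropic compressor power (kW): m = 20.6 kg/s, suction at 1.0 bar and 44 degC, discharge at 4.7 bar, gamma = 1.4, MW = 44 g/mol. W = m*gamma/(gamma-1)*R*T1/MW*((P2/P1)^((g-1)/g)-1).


Isentropic work: W = m*(gamma/(gamma-1))*(R*T1/MW)*((P2/P1)^((gamma-1)/gamma) - 1)
T1 = 44 + 273.15 = 317.15 K
Pressure ratio = 4.7 / 1.0 = 4.7
Exponent = (1.4 - 1)/1.4 = 0.285714
(P2/P1)^exp - 1 = 4.7^0.285714 - 1 = 0.556065
W = 20.6 * 1.4 / 0.4 * 8.314 * 317.15 / 44 * 0.556065 = 2403

2403 kW


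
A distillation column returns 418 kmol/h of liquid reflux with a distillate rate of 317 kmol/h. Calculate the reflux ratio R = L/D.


Reflux ratio definition: R = L / D (liquid returned / distillate withdrawn)
L = 418 kmol/h, D = 317 kmol/h
R = 418 / 317 = 1.319

1.319


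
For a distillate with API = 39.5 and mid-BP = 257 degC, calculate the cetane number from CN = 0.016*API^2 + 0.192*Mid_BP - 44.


CN = 0.016 * 39.5^2 + 0.192 * 257 - 44
CN = 24.964 + 49.344 - 44 = 30.308

30.308


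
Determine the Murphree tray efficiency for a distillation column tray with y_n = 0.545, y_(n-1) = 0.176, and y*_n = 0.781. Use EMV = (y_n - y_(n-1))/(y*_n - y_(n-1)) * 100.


Murphree vapor efficiency: EMV = (y_n - y_(n-1)) / (y*_n - y_(n-1)) * 100
EMV = (0.545 - 0.176) / (0.781 - 0.176) * 100 = 0.369 / 0.605 * 100 = 60.99

60.99 %


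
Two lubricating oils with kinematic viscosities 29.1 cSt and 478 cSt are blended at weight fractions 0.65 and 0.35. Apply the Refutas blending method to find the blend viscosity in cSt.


Refutas method: VBN_i = 14.534*ln(ln(visc_i + 0.8)) + 10.975, blended linearly by mass fraction; since VBN is linear in VBI_i = ln(ln(visc_i + 0.8)) and the fractions sum to 1, blend VBI directly: visc = exp(exp(VBI_blend)) - 0.8
VBI_1 = ln(ln(29.1 + 0.8)) = 1.22315
VBI_2 = ln(ln(478 + 0.8)) = 1.81991
VBI_blend = 0.65 * 1.22315 + 0.35 * 1.81991 = 1.43202
visc_blend = exp(exp(1.43202)) - 0.8 = 65.03

65.03 cSt


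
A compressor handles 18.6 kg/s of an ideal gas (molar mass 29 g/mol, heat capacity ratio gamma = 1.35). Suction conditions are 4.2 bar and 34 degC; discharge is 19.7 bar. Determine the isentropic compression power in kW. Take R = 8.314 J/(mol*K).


Isentropic work: W = m*(gamma/(gamma-1))*(R*T1/MW)*((P2/P1)^((gamma-1)/gamma) - 1)
T1 = 34 + 273.15 = 307.15 K
Pressure ratio = 19.7 / 4.2 = 4.69048
Exponent = (1.35 - 1)/1.35 = 0.259259
(P2/P1)^exp - 1 = 4.69048^0.259259 - 1 = 0.49286
W = 18.6 * 1.35 / 0.35 * 8.314 * 307.15 / 29 * 0.49286 = 3114

3114 kW


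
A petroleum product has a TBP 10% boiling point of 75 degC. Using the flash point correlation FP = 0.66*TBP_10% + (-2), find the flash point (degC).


FP = 0.66 * 75 + (-2) = 47.5

47.5 degC


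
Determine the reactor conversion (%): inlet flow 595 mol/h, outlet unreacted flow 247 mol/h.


X = (F_in - F_out) / F_in * 100
Moles reacted = 595 - 247 = 348
X = 348 / 595 * 100
= 0.5849 * 100
= 58.49 %

58.49 %


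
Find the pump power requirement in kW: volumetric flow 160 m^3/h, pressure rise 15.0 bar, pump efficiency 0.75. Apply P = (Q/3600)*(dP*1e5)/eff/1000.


Q = 160 / 3600 = 0.0444444 m^3/s
P = 0.0444444 * (15.0 * 1e5) / 0.75 / 1000 = 88.89

88.89 kW


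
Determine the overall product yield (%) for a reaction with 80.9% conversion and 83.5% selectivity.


Overall yield = conversion (%) * selectivity (%) / 100
Conversion = 80.9%, Selectivity = 83.5%
Y = 80.9 * 83.5 / 100
= 67.5515 %

67.5515 %


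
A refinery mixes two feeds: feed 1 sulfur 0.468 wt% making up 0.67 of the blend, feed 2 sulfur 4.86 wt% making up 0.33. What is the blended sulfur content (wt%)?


Linear sulfur blending: S_blend = x1*S1 + x2*S2
Contribution 1: 0.67 * 0.468 = 0.31356 wt%
Contribution 2: 0.33 * 4.86 = 1.6038 wt%
S_blend = 0.31356 + 1.6038 = 1.91736

1.91736 wt%


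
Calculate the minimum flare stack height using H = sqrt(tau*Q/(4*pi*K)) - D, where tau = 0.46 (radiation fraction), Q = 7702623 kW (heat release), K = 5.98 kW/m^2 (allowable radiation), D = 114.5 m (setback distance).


tau*Q/(4*pi*K) = 0.46 * 7702623 / (4 * pi * 5.98) = 47150.4
sqrt(47150.4) = 217.141
H = 217.141 - 114.5 = 102.6

102.6 m


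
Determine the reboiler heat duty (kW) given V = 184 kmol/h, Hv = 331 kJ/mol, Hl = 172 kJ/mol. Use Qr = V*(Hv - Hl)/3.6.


Qr = 184 * (331 - 172) / 3.6 = 184 * 159 / 3.6 = 8127

8127 kW


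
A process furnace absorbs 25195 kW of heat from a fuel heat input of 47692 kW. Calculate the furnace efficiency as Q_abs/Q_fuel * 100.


Furnace efficiency = Q_absorbed / Q_fuel * 100
= 25195 / 47692 * 100 = 52.83

52.83 %


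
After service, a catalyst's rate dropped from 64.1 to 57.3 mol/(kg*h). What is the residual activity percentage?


Activity (%) = (rate_used / rate_fresh) * 100
rate_used = 57.3, rate_fresh = 64.1
= (57.3 / 64.1) * 100
= 0.8939 * 100 = 89.39

89.39 %


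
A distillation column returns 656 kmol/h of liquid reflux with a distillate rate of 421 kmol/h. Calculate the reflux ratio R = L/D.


Reflux ratio definition: R = L / D (liquid returned / distillate withdrawn)
L = 656 kmol/h, D = 421 kmol/h
R = 656 / 421 = 1.558

1.558


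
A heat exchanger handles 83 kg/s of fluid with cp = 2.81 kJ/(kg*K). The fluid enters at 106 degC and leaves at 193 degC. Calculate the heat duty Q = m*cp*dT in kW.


Q = m_dot * cp * delta_T
delta_T = 193 - 106 = 87 K
Q = 83 * 2.81 * 87
= 233.23 * 87
= 20291.01 kW

20291.01 kW


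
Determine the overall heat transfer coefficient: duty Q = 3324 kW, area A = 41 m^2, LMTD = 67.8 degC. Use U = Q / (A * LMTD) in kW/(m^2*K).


From Q = U*A*LMTD, U = Q / (A * LMTD)
U = 3324 / (41 * 67.8) = 3324 / 2779.8 = 1.196

1.196 kW/(m^2*K)


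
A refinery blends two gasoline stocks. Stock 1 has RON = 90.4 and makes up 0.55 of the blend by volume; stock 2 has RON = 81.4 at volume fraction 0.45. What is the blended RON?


Linear blending: RON_blend = sum(vi * RONi)
Contribution 1: 0.55 * 90.4 = 49.72
Contribution 2: 0.45 * 81.4 = 36.63
RON_blend = 49.72 + 36.63 = 86.35

86.35


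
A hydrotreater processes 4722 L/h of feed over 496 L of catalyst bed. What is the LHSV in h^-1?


LHSV = volumetric feed rate / catalyst volume
= 4722 L/h / 496 L
= 9.520 h^-1

9.520 h^-1


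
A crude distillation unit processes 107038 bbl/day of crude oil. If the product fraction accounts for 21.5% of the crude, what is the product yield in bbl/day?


Crude throughput = 107038 bbl/day
Fraction yield = 21.5%
yield = throughput * fraction / 100
yield = 107038 * 21.5 / 100 = 23013.17

23013.17 bbl/day


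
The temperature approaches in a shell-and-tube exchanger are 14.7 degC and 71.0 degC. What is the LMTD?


LMTD = (dT1 - dT2) / ln(dT1/dT2)
= (14.7 - 71.0) / ln(14.7 / 71.0) = -56.3 / -1.57483 = 35.75

35.75 degC


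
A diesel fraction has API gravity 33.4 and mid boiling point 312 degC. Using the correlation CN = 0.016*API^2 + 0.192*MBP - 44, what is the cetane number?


CN = 0.016 * 33.4^2 + 0.192 * 312 - 44
CN = 17.84896 + 59.904 - 44 = 33.75296

33.75296


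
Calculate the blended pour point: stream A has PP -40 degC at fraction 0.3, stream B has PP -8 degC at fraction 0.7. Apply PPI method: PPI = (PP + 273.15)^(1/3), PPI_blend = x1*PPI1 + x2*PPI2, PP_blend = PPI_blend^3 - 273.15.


PPI_1 = (-40 + 273.15)^(1/3) = 6.15477
PPI_2 = (-8 + 273.15)^(1/3) = 6.42437
PPI_blend = 0.3 * 6.15477 + 0.7 * 6.42437 = 6.34349
PP_blend = 6.34349^3 - 273.15 = 255.2612 - 273.15 = -17.89

-17.89 degC


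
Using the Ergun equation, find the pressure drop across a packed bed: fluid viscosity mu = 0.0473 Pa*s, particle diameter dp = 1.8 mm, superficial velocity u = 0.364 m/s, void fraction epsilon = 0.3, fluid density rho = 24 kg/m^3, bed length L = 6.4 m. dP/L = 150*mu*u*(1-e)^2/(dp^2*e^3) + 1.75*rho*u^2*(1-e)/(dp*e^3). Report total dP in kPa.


dp = 1.8 mm = 0.0018 m
Viscous term = 150*0.0473*0.364*(1-0.3)^2 / (0.0018^2*0.3^3) = 14465800
Inertial term = 1.75*24*0.364^2*(1-0.3) / (0.0018*0.3^3) = 80151.9
dP/L = 14465800 + 80151.9 = 14546000 Pa/m
dP = 14546000 * 6.4 / 1000 = 93090 kPa

93090 kPa


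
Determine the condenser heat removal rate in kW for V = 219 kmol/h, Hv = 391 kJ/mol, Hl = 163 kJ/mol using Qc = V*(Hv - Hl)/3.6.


Qc = 219 * (391 - 163) / 3.6 = 219 * 228 / 3.6 = 13870

13870 kW


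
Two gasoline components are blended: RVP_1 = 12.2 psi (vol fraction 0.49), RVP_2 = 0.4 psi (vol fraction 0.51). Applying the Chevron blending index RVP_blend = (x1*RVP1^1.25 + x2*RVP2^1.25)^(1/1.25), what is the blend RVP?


Chevron index: RVP_blend = (sum xi*RVPi^1.25)^(1/1.25)
RVP^1.25 terms: 0.49 * 12.2^1.25 + 0.51 * 0.4^1.25 = 11.3346
RVP_blend = 11.3346^(1/1.25) = 6.975

6.975 psi


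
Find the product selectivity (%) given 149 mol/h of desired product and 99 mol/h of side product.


Selectivity = desired / (desired + undesired) * 100
Total products = 149 + 99 = 248 mol/h
S = 149 / 248 * 100
= 0.6008 * 100
= 60.08 %

60.08 %


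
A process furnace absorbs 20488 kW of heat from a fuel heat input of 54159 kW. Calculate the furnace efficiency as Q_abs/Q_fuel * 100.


Furnace efficiency = Q_absorbed / Q_fuel * 100
= 20488 / 54159 * 100 = 37.83

37.83 %


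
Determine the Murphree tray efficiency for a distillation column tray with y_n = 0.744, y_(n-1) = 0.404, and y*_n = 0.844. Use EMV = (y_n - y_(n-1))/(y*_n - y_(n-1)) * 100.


Murphree vapor efficiency: EMV = (y_n - y_(n-1)) / (y*_n - y_(n-1)) * 100
EMV = (0.744 - 0.404) / (0.844 - 0.404) * 100 = 0.34 / 0.44 * 100 = 77.27

77.27 %


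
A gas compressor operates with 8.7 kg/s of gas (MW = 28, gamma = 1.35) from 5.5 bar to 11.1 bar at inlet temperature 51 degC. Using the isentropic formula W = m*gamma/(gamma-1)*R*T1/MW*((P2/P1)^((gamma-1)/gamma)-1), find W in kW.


Isentropic work: W = m*(gamma/(gamma-1))*(R*T1/MW)*((P2/P1)^((gamma-1)/gamma) - 1)
T1 = 51 + 273.15 = 324.15 K
Pressure ratio = 11.1 / 5.5 = 2.01818
Exponent = (1.35 - 1)/1.35 = 0.259259
(P2/P1)^exp - 1 = 2.01818^0.259259 - 1 = 0.199675
W = 8.7 * 1.35 / 0.35 * 8.314 * 324.15 / 28 * 0.199675 = 644.9

644.9 kW


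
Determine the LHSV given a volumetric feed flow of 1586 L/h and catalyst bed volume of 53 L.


LHSV = volumetric feed rate / catalyst volume
= 1586 L/h / 53 L
= 29.92 h^-1

29.92 h^-1


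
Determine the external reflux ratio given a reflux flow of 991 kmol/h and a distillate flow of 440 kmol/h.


Reflux ratio definition: R = L / D (liquid returned / distillate withdrawn)
L = 991 kmol/h, D = 440 kmol/h
R = 991 / 440 = 2.252

2.252


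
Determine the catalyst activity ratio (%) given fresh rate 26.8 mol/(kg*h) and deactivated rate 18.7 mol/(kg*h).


Activity (%) = (rate_used / rate_fresh) * 100
rate_used = 18.7, rate_fresh = 26.8
= (18.7 / 26.8) * 100
= 0.6978 * 100 = 69.78

69.78 %


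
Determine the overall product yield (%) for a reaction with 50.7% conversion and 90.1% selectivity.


Overall yield = conversion (%) * selectivity (%) / 100
Conversion = 50.7%, Selectivity = 90.1%
Y = 50.7 * 90.1 / 100
= 45.6807 %

45.6807 %


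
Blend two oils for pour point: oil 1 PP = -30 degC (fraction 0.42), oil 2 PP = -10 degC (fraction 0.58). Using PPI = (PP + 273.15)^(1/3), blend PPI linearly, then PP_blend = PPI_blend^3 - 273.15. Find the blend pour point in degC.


PPI_1 = (-30 + 273.15)^(1/3) = 6.241535
PPI_2 = (-10 + 273.15)^(1/3) = 6.408176
PPI_blend = 0.42 * 6.241535 + 0.58 * 6.408176 = 6.338187
PP_blend = 6.338187^3 - 273.15 = 254.6215 - 273.15 = -18.53

-18.53 degC


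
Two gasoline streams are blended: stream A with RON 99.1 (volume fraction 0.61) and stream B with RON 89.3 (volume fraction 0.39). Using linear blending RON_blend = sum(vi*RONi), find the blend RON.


Linear blending: RON_blend = sum(vi * RONi)
Contribution 1: 0.61 * 99.1 = 60.451
Contribution 2: 0.39 * 89.3 = 34.827
RON_blend = 60.451 + 34.827 = 95.278

95.278


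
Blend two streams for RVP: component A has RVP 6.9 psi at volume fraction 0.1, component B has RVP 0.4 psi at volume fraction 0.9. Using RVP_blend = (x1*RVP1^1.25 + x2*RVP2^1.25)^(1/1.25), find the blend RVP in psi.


Chevron index: RVP_blend = (sum xi*RVPi^1.25)^(1/1.25)
RVP^1.25 terms: 0.1 * 6.9^1.25 + 0.9 * 0.4^1.25 = 1.40461
RVP_blend = 1.40461^(1/1.25) = 1.312

1.312 psi


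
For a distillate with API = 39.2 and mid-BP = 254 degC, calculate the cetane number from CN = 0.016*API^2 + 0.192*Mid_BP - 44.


CN = 0.016 * 39.2^2 + 0.192 * 254 - 44
CN = 24.58624 + 48.768 - 44 = 29.35424

29.35424


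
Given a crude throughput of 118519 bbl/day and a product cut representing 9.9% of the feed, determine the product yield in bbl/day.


Crude throughput = 118519 bbl/day
Fraction yield = 9.9%
yield = throughput * fraction / 100
yield = 118519 * 9.9 / 100 = 11733.381

11733.381 bbl/day


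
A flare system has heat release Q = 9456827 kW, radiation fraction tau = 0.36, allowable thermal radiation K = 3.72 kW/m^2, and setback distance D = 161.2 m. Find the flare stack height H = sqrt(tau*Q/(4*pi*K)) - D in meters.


tau*Q/(4*pi*K) = 0.36 * 9456827 / (4 * pi * 3.72) = 72827.5
sqrt(72827.5) = 269.866
H = 269.866 - 161.2 = 108.7

108.7 m


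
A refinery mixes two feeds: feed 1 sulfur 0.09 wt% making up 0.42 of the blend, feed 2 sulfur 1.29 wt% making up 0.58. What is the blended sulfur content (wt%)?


Linear sulfur blending: S_blend = x1*S1 + x2*S2
Contribution 1: 0.42 * 0.09 = 0.0378 wt%
Contribution 2: 0.58 * 1.29 = 0.7482 wt%
S_blend = 0.0378 + 0.7482 = 0.786

0.786 wt%


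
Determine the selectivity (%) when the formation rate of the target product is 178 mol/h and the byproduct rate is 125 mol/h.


Selectivity = desired / (desired + undesired) * 100
Total products = 178 + 125 = 303 mol/h
S = 178 / 303 * 100
= 0.5875 * 100
= 58.75 %

58.75 %


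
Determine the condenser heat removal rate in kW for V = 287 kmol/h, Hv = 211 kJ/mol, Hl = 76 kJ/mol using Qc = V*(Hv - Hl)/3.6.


Qc = 287 * (211 - 76) / 3.6 = 287 * 135 / 3.6 = 10760

10760 kW


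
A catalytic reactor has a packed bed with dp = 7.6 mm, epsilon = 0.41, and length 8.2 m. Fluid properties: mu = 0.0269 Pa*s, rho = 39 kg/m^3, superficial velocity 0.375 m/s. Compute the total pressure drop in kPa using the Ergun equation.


dp = 7.6 mm = 0.0076 m
Viscous term = 150*0.0269*0.375*(1-0.41)^2 / (0.0076^2*0.41^3) = 132312
Inertial term = 1.75*39*0.375^2*(1-0.41) / (0.0076*0.41^3) = 10810.7
dP/L = 132312 + 10810.7 = 143123 Pa/m
dP = 143123 * 8.2 / 1000 = 1174 kPa

1174 kPa


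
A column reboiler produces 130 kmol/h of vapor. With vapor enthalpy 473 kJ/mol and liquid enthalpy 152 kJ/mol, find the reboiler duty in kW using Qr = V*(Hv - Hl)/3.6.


Qr = 130 * (473 - 152) / 3.6 = 130 * 321 / 3.6 = 11590

11590 kW


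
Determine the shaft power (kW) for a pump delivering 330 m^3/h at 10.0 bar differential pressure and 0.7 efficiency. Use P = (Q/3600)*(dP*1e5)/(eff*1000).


Q = 330 / 3600 = 0.0916667 m^3/s
P = 0.0916667 * (10.0 * 1e5) / 0.7 / 1000 = 131.0

131.0 kW


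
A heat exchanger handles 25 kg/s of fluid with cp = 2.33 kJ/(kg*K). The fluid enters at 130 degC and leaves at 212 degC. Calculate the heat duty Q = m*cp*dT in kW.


Q = m_dot * cp * delta_T
delta_T = 212 - 130 = 82 K
Q = 25 * 2.33 * 82
= 58.25 * 82
= 4776.5 kW

4776.5 kW


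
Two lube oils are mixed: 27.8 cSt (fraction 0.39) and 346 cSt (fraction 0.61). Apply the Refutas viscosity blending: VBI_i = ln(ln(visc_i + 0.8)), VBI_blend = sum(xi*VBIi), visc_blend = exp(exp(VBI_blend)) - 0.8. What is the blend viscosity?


Refutas method: VBN_i = 14.534*ln(ln(visc_i + 0.8)) + 10.975, blended linearly by mass fraction; since VBN is linear in VBI_i = ln(ln(visc_i + 0.8)) and the fractions sum to 1, blend VBI directly: visc = exp(exp(VBI_blend)) - 0.8
VBI_1 = ln(ln(27.8 + 0.8)) = 1.20998
VBI_2 = ln(ln(346 + 0.8)) = 1.76623
VBI_blend = 0.39 * 1.20998 + 0.61 * 1.76623 = 1.54929
visc_blend = exp(exp(1.54929)) - 0.8 = 110.0

110.0 cSt


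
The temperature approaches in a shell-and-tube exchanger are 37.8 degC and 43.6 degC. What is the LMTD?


LMTD = (dT1 - dT2) / ln(dT1/dT2)
= (37.8 - 43.6) / ln(37.8 / 43.6) = -5.8 / -0.142748 = 40.63

40.63 degC


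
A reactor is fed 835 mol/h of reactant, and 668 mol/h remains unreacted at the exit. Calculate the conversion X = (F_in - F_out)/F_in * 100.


X = (F_in - F_out) / F_in * 100
Moles reacted = 835 - 668 = 167
X = 167 / 835 * 100
= 0.2000 * 100
= 20.00 %

20.00 %


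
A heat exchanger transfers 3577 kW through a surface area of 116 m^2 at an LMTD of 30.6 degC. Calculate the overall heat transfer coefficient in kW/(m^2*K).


From Q = U*A*LMTD, U = Q / (A * LMTD)
U = 3577 / (116 * 30.6) = 3577 / 3549.6 = 1.008

1.008 kW/(m^2*K)


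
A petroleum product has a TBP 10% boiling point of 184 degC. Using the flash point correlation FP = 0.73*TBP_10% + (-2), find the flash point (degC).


FP = 0.73 * 184 + (-2) = 132.32

132.32 degC


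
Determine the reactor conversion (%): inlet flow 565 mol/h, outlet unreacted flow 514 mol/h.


X = (F_in - F_out) / F_in * 100
Moles reacted = 565 - 514 = 51
X = 51 / 565 * 100
= 0.09027 * 100
= 9.027 %

9.027 %


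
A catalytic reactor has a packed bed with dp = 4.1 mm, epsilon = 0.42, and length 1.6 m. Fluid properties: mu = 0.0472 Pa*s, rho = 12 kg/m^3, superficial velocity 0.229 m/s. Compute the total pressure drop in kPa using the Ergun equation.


dp = 4.1 mm = 0.0041 m
Viscous term = 150*0.0472*0.229*(1-0.42)^2 / (0.0041^2*0.42^3) = 437934
Inertial term = 1.75*12*0.229^2*(1-0.42) / (0.0041*0.42^3) = 2102.74
dP/L = 437934 + 2102.74 = 440037 Pa/m
dP = 440037 * 1.6 / 1000 = 704.1 kPa

704.1 kPa


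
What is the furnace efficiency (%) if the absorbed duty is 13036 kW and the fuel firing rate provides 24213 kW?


Furnace efficiency = Q_absorbed / Q_fuel * 100
= 13036 / 24213 * 100 = 53.84

53.84 %


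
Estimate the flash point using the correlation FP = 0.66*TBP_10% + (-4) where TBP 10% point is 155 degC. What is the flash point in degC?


FP = 0.66 * 155 + (-4) = 98.3

98.3 degC


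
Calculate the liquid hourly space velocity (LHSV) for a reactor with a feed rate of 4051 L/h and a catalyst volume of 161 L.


LHSV = volumetric feed rate / catalyst volume
= 4051 L/h / 161 L
= 25.16 h^-1

25.16 h^-1


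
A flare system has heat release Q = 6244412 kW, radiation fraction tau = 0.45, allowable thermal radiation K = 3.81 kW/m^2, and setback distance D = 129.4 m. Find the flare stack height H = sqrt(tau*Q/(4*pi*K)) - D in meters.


tau*Q/(4*pi*K) = 0.45 * 6244412 / (4 * pi * 3.81) = 58690.7
sqrt(58690.7) = 242.262
H = 242.262 - 129.4 = 112.9

112.9 m


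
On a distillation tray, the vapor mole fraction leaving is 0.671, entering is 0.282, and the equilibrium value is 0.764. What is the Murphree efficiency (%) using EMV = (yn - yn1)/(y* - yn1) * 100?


Murphree vapor efficiency: EMV = (y_n - y_(n-1)) / (y*_n - y_(n-1)) * 100
EMV = (0.671 - 0.282) / (0.764 - 0.282) * 100 = 0.389 / 0.482 * 100 = 80.71

80.71 %


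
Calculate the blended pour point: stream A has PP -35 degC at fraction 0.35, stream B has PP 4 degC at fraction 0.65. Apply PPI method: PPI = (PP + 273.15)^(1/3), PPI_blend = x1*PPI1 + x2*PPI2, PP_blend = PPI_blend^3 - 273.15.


PPI_1 = (-35 + 273.15)^(1/3) = 6.198456
PPI_2 = (4 + 273.15)^(1/3) = 6.51986
PPI_blend = 0.35 * 6.198456 + 0.65 * 6.51986 = 6.407369
PP_blend = 6.407369^3 - 273.15 = 263.0505 - 273.15 = -10.1

-10.1 degC


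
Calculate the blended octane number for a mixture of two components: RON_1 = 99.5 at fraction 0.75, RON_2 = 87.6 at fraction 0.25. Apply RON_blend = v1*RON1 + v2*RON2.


Linear blending: RON_blend = sum(vi * RONi)
Contribution 1: 0.75 * 99.5 = 74.625
Contribution 2: 0.25 * 87.6 = 21.9
RON_blend = 74.625 + 21.9 = 96.525

96.525


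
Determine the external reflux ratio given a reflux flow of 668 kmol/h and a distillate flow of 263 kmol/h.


Reflux ratio definition: R = L / D (liquid returned / distillate withdrawn)
L = 668 kmol/h, D = 263 kmol/h
R = 668 / 263 = 2.540

2.540


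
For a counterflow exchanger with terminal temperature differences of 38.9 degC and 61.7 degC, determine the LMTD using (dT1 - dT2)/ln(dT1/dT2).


LMTD = (dT1 - dT2) / ln(dT1/dT2)
= (38.9 - 61.7) / ln(38.9 / 61.7) = -22.8 / -0.46129 = 49.43

49.43 degC


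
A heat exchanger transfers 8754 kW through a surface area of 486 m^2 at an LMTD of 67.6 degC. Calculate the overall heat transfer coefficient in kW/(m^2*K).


From Q = U*A*LMTD, U = Q / (A * LMTD)
U = 8754 / (486 * 67.6) = 8754 / 32853.6 = 0.2665

0.2665 kW/(m^2*K)


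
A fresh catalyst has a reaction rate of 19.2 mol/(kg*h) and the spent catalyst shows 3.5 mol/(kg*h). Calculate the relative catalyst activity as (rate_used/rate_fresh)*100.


Activity (%) = (rate_used / rate_fresh) * 100
rate_used = 3.5, rate_fresh = 19.2
= (3.5 / 19.2) * 100
= 0.1823 * 100 = 18.23

18.23 %


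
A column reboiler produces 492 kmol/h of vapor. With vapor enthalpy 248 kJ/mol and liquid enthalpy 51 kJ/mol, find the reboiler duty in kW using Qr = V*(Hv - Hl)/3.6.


Qr = 492 * (248 - 51) / 3.6 = 492 * 197 / 3.6 = 26920

26920 kW


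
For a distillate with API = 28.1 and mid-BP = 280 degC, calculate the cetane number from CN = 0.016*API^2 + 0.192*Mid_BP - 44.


CN = 0.016 * 28.1^2 + 0.192 * 280 - 44
CN = 12.63376 + 53.76 - 44 = 22.39376

22.39376
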